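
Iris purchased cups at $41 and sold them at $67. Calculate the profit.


Selling price = $67
Cost price = $41
Profit = selling price - cost price:
Profit = $67 - $41 = $26

$26


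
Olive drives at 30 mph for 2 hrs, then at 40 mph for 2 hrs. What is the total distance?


Leg 1 distance:
30 x 2 = 60 miles
Leg 2 distance:
40 x 2 = 80 miles
Total distance:
60 + 80 = 140 miles

140 miles


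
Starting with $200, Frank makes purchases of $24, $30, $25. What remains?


Add up expenses:
$24 + $30 + $25 = $79
Subtract from budget:
$200 - $79 = $121

$121


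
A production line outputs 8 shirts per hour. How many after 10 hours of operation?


Production rate: 8 shirts per hour
Time: 10 hours
Total: 8 x 10 = 80 shirts

80 shirts


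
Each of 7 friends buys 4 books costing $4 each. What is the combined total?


Cost per person:
4 x $4 = $16
Group total:
7 x $16 = $112

$112


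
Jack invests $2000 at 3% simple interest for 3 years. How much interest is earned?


Use the formula I = P x R x T / 100
P x R x T = 2000 x 3 x 3 = 18000
I = 18000 / 100 = $180

$180


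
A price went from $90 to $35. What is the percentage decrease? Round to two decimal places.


Find the absolute change:
|35 - 90| = 55
Divide by original and multiply by 100:
55 / 90 x 100 = 61.1111...% ≈ 61.11%

61.11%


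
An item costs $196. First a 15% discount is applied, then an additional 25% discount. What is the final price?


First discount:
15% of $196 = $29.40
Price after first discount:
$196 - $29.40 = $166.60
Second discount:
25% of $166.60 = $41.65
Final price:
$166.60 - $41.65 = $124.95

$124.95


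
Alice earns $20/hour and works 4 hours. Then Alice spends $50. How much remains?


Calculate earnings:
4 x $20 = $80
Subtract spending:
$80 - $50 = $30

$30


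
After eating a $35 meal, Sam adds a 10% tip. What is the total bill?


Calculate the tip:
10% of $35 = $3.50
Add tip to meal cost:
$35 + $3.50 = $38.50

$38.50


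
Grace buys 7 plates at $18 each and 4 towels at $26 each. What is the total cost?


Cost of plates:
7 x $18 = $126
Cost of towels:
4 x $26 = $104
Add both:
$126 + $104 = $230

$230


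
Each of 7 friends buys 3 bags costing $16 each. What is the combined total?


Cost per person:
3 x $16 = $48
Group total:
7 x $48 = $336

$336


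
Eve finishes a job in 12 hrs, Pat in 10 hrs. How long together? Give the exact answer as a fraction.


Eve's rate: 1/12 of the job per hour
Pat's rate: 1/10 of the job per hour
Combined rate: 1/12 + 1/10 = 11/60 per hour
Time = 1 / (11/60) = 60/11 hours (≈ 5.45 hours)

60/11 hours


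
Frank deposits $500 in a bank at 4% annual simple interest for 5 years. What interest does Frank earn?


Use the formula I = P x R x T / 100
P x R x T = 500 x 4 x 5 = 10000
I = 10000 / 100 = $100

$100


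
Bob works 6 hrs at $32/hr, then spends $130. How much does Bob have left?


Calculate earnings:
6 x $32 = $192
Subtract spending:
$192 - $130 = $62

$62


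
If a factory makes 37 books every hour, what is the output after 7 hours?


Production rate: 37 books per hour
Time: 7 hours
Total: 37 x 7 = 259 books

259 books


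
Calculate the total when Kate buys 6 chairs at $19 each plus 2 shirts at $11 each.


Cost of chairs:
6 x $19 = $114
Cost of shirts:
2 x $11 = $22
Add both:
$114 + $22 = $136

$136


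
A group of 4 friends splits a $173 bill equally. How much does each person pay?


Total bill: $173
Number of people: 4
Each pays: $173 / 4 = $43.25

$43.25


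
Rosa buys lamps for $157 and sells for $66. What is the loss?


Selling price = $66
Cost price = $157
Loss = cost price - selling price:
Loss = $157 - $66 = $91

$91


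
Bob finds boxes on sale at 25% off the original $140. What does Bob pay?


Calculate the discount amount:
25% of $140 = $35
Subtract from original:
$140 - $35 = $105

$105


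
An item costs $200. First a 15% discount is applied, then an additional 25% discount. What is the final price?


First discount:
15% of $200 = $30
Price after first discount:
$200 - $30 = $170
Second discount:
25% of $170 = $42.50
Final price:
$170 - $42.50 = $127.50

$127.50


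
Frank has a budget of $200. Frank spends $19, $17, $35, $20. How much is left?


Add up expenses:
$19 + $17 + $35 + $20 = $91
Subtract from budget:
$200 - $91 = $109

$109


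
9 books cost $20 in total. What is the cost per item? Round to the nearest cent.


Total cost: $20
Number of items: 9
Unit price: $20 / 9 = $2.2222... ≈ $2.22

$2.22


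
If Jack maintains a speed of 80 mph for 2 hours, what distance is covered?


Use the formula: distance = speed x time
Speed = 80 mph, Time = 2 hours
80 x 2 = 160 miles

160 miles


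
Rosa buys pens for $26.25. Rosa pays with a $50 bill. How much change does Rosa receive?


Start with the amount paid:
$50
Subtract the price:
$50 - $26.25 = $23.75

$23.75


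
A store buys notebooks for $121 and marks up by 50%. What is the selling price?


Calculate the markup amount:
50% of $121 = $60.50
Add to cost:
$121 + $60.50 = $181.50

$181.50


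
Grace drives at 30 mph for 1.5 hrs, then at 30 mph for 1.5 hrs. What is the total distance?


Leg 1 distance:
30 x 1.5 = 45 miles
Leg 2 distance:
30 x 1.5 = 45 miles
Total distance:
45 + 45 = 90 miles

90 miles


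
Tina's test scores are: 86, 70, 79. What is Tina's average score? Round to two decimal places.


Add the scores:
86 + 70 + 79 = 235
Divide by the number of tests:
235 / 3 = 78.3333... ≈ 78.33

78.33


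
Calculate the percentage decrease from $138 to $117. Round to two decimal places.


Find the absolute change:
|117 - 138| = 21
Divide by original and multiply by 100:
21 / 138 x 100 = 15.2173...% ≈ 15.22%

15.22%


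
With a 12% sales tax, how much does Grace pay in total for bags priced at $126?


Calculate the tax:
12% of $126 = $15.12
Add tax to price:
$126 + $15.12 = $141.12

$141.12


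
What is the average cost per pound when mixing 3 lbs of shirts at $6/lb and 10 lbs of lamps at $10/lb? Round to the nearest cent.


Cost of shirts:
3 x $6 = $18
Cost of lamps:
10 x $10 = $100
Total cost: $18 + $100 = $118
Total weight: 13 lbs
Average: $118 / 13 = $9.0769... ≈ $9.08/lb

$9.08/lb


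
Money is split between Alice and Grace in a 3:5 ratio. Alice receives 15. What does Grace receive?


Find the multiplier:
15 / 3 = 5
Apply to Grace's share:
5 x 5 = 25

25


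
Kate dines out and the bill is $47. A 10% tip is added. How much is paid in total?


Calculate the tip:
10% of $47 = $4.70
Add tip to meal cost:
$47 + $4.70 = $51.70

$51.70


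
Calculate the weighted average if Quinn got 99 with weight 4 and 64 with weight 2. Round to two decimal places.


Weighted sum:
4 x 99 + 2 x 64 = 524
Total weight:
4 + 2 = 6
Weighted average:
524 / 6 = 87.3333... ≈ 87.33

87.33


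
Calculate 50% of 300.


Convert percentage to decimal:
50% = 0.5
Multiply:
300 x 0.5 = 150

150


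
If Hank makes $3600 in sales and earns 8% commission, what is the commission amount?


Convert rate to decimal:
8% = 0.08
Multiply by sales:
$3600 x 0.08 = $288

$288


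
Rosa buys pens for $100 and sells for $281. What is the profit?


Selling price = $281
Cost price = $100
Profit = selling price - cost price:
Profit = $281 - $100 = $181

$181


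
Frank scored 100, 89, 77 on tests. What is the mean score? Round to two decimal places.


Add the scores:
100 + 89 + 77 = 266
Divide by the number of tests:
266 / 3 = 88.6666... ≈ 88.67

88.67


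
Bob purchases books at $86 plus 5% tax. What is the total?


Calculate the tax:
5% of $86 = $4.30
Add tax to price:
$86 + $4.30 = $90.30

$90.30


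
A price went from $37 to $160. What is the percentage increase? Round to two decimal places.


Find the absolute change:
|160 - 37| = 123
Divide by original and multiply by 100:
123 / 37 x 100 = 332.4324...% ≈ 332.43%

332.43%


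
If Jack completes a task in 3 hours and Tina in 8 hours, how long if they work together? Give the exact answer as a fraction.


Jack's rate: 1/3 of the job per hour
Tina's rate: 1/8 of the job per hour
Combined rate: 1/3 + 1/8 = 11/24 per hour
Time = 1 / (11/24) = 24/11 hours (≈ 2.18 hours)

24/11 hours


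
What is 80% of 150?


Convert percentage to decimal:
80% = 0.8
Multiply:
150 x 0.8 = 120

120


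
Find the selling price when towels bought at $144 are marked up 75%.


Calculate the markup amount:
75% of $144 = $108
Add to cost:
$144 + $108 = $252

$252


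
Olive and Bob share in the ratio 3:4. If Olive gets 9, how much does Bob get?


Find the multiplier:
9 / 3 = 3
Apply to Bob's share:
4 x 3 = 12

12


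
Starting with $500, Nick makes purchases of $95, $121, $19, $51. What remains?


Add up expenses:
$95 + $121 + $19 + $51 = $286
Subtract from budget:
$500 - $286 = $214

$214


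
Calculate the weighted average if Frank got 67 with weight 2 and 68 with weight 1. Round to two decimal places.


Weighted sum:
2 x 67 + 1 x 68 = 202
Total weight:
2 + 1 = 3
Weighted average:
202 / 3 = 67.3333... ≈ 67.33

67.33


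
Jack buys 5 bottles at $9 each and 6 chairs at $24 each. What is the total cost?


Cost of bottles:
5 x $9 = $45
Cost of chairs:
6 x $24 = $144
Add both:
$45 + $144 = $189

$189


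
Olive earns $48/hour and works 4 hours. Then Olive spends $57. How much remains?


Calculate earnings:
4 x $48 = $192
Subtract spending:
$192 - $57 = $135

$135


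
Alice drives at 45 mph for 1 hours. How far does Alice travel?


Use the formula: distance = speed x time
Speed = 45 mph, Time = 1 hours
45 x 1 = 45 miles

45 miles


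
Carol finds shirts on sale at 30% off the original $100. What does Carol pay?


Calculate the discount amount:
30% of $100 = $30
Subtract from original:
$100 - $30 = $70

$70


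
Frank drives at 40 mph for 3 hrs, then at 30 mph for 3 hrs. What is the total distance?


Leg 1 distance:
40 x 3 = 120 miles
Leg 2 distance:
30 x 3 = 90 miles
Total distance:
120 + 90 = 210 miles

210 miles


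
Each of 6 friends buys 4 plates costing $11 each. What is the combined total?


Cost per person:
4 x $11 = $44
Group total:
6 x $44 = $264

$264


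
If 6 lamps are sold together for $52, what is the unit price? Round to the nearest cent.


Total cost: $52
Number of items: 6
Unit price: $52 / 6 = $8.6666... ≈ $8.67

$8.67


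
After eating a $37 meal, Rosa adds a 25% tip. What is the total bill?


Calculate the tip:
25% of $37 = $9.25
Add tip to meal cost:
$37 + $9.25 = $46.25

$46.25


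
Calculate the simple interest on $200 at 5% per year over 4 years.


Use the formula I = P x R x T / 100
P x R x T = 200 x 5 x 4 = 4000
I = 4000 / 100 = $40

$40


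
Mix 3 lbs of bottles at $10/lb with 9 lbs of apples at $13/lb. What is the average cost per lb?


Cost of bottles:
3 x $10 = $30
Cost of apples:
9 x $13 = $117
Total cost: $30 + $117 = $147
Total weight: 12 lbs
Average: $147 / 12 = $12.25/lb

$12.25/lb


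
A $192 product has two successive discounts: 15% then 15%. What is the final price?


First discount:
15% of $192 = $28.80
Price after first discount:
$192 - $28.80 = $163.20
Second discount:
15% of $163.20 = $24.48
Final price:
$163.20 - $24.48 = $138.72

$138.72


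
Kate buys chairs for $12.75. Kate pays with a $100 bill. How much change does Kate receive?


Start with the amount paid:
$100
Subtract the price:
$100 - $12.75 = $87.25

$87.25


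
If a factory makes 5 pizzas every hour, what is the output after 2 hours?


Production rate: 5 pizzas per hour
Time: 2 hours
Total: 5 x 2 = 10 pizzas

10 pizzas


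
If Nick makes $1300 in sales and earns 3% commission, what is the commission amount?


Convert rate to decimal:
3% = 0.03
Multiply by sales:
$1300 x 0.03 = $39

$39


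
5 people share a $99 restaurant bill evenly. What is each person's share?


Total bill: $99
Number of people: 5
Each pays: $99 / 5 = $19.80

$19.80


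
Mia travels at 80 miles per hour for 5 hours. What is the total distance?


Use the formula: distance = speed x time
Speed = 80 mph, Time = 5 hours
80 x 5 = 400 miles

400 miles


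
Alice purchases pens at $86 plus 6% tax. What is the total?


Calculate the tax:
6% of $86 = $5.16
Add tax to price:
$86 + $5.16 = $91.16

$91.16


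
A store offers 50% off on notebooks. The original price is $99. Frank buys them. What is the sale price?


Calculate the discount amount:
50% of $99 = $49.50
Subtract from original:
$99 - $49.50 = $49.50

$49.50


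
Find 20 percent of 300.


Convert percentage to decimal:
20% = 0.2
Multiply:
300 x 0.2 = 60

60


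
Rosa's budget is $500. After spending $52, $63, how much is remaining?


Add up expenses:
$52 + $63 = $115
Subtract from budget:
$500 - $115 = $385

$385


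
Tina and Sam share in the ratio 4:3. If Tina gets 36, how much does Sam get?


Find the multiplier:
36 / 4 = 9
Apply to Sam's share:
3 x 9 = 27

27


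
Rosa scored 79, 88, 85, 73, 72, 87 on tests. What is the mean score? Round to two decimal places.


Add the scores:
79 + 88 + 85 + 73 + 72 + 87 = 484
Divide by the number of tests:
484 / 6 = 80.6666... ≈ 80.67

80.67


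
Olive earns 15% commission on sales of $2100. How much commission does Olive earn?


Convert rate to decimal:
15% = 0.15
Multiply by sales:
$2100 x 0.15 = $315

$315


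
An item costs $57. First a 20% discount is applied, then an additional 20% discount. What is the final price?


First discount:
20% of $57 = $11.40
Price after first discount:
$57 - $11.40 = $45.60
Second discount:
20% of $45.60 = $9.12
Final price:
$45.60 - $9.12 = $36.48

$36.48


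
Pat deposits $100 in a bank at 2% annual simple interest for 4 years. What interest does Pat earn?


Use the formula I = P x R x T / 100
P x R x T = 100 x 2 x 4 = 800
I = 800 / 100 = $8

$8


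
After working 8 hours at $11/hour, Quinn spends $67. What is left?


Calculate earnings:
8 x $11 = $88
Subtract spending:
$88 - $67 = $21

$21


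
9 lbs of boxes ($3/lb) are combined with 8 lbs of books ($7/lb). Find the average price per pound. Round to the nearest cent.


Cost of boxes:
9 x $3 = $27
Cost of books:
8 x $7 = $56
Total cost: $27 + $56 = $83
Total weight: 17 lbs
Average: $83 / 17 = $4.8823... ≈ $4.88/lb

$4.88/lb


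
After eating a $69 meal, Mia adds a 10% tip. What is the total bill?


Calculate the tip:
10% of $69 = $6.90
Add tip to meal cost:
$69 + $6.90 = $75.90

$75.90


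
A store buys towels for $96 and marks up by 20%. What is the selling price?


Calculate the markup amount:
20% of $96 = $19.20
Add to cost:
$96 + $19.20 = $115.20

$115.20


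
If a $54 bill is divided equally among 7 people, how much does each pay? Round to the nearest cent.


Total bill: $54
Number of people: 7
Each pays: $54 / 7 = $7.7142... ≈ $7.71

$7.71


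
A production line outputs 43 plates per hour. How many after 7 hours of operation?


Production rate: 43 plates per hour
Time: 7 hours
Total: 43 x 7 = 301 plates

301 plates


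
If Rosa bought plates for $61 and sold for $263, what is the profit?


Selling price = $263
Cost price = $61
Profit = selling price - cost price:
Profit = $263 - $61 = $202

$202


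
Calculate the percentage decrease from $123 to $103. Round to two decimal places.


Find the absolute change:
|103 - 123| = 20
Divide by original and multiply by 100:
20 / 123 x 100 = 16.2601...% ≈ 16.26%

16.26%


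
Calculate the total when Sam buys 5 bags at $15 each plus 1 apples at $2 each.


Cost of bags:
5 x $15 = $75
Cost of apples:
1 x $2 = $2
Add both:
$75 + $2 = $77

$77


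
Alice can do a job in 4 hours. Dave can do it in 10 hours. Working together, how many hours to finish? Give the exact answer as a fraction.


Alice's rate: 1/4 of the job per hour
Dave's rate: 1/10 of the job per hour
Combined rate: 1/4 + 1/10 = 7/20 per hour
Time = 1 / (7/20) = 20/7 hours (≈ 2.86 hours)

20/7 hours


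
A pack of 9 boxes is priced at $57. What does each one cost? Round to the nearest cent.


Total cost: $57
Number of items: 9
Unit price: $57 / 9 = $6.3333... ≈ $6.33

$6.33


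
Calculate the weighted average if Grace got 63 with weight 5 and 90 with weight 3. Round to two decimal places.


Weighted sum:
5 x 63 + 3 x 90 = 585
Total weight:
5 + 3 = 8
Weighted average:
585 / 8 = 73.125 ≈ 73.13

73.13


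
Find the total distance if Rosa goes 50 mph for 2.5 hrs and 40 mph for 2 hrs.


Leg 1 distance:
50 x 2.5 = 125 miles
Leg 2 distance:
40 x 2 = 80 miles
Total distance:
125 + 80 = 205 miles

205 miles


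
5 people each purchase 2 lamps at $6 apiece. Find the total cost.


Cost per person:
2 x $6 = $12
Group total:
5 x $12 = $60

$60


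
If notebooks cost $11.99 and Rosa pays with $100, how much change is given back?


Start with the amount paid:
$100
Subtract the price:
$100 - $11.99 = $88.01

$88.01


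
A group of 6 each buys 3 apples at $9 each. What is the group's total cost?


Cost per person:
3 x $9 = $27
Group total:
6 x $27 = $162

$162


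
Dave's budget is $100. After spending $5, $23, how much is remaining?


Add up expenses:
$5 + $23 = $28
Subtract from budget:
$100 - $28 = $72

$72


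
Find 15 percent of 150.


Convert percentage to decimal:
15% = 0.15
Multiply:
150 x 0.15 = 22.5

22.5


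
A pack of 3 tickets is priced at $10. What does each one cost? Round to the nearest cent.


Total cost: $10
Number of items: 3
Unit price: $10 / 3 = $3.3333... ≈ $3.33

$3.33


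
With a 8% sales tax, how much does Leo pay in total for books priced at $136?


Calculate the tax:
8% of $136 = $10.88
Add tax to price:
$136 + $10.88 = $146.88

$146.88


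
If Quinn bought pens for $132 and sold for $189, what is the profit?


Selling price = $189
Cost price = $132
Profit = selling price - cost price:
Profit = $189 - $132 = $57

$57


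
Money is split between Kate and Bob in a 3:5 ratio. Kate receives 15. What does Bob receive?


Find the multiplier:
15 / 3 = 5
Apply to Bob's share:
5 x 5 = 25

25


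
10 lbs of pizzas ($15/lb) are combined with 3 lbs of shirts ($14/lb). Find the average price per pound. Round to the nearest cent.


Cost of pizzas:
10 x $15 = $150
Cost of shirts:
3 x $14 = $42
Total cost: $150 + $42 = $192
Total weight: 13 lbs
Average: $192 / 13 = $14.7692... ≈ $14.77/lb

$14.77/lb


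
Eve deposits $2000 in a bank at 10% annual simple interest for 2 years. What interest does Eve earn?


Use the formula I = P x R x T / 100
P x R x T = 2000 x 10 x 2 = 40000
I = 40000 / 100 = $400

$400


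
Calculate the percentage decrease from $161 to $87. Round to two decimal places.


Find the absolute change:
|87 - 161| = 74
Divide by original and multiply by 100:
74 / 161 x 100 = 45.9627...% ≈ 45.96%

45.96%


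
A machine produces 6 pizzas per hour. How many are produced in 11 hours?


Production rate: 6 pizzas per hour
Time: 11 hours
Total: 6 x 11 = 66 pizzas

66 pizzas


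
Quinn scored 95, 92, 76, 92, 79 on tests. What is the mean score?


Add the scores:
95 + 92 + 76 + 92 + 79 = 434
Divide by the number of tests:
434 / 5 = 86.8

86.8


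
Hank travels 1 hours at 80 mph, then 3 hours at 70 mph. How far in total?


Leg 1 distance:
80 x 1 = 80 miles
Leg 2 distance:
70 x 3 = 210 miles
Total distance:
80 + 210 = 290 miles

290 miles


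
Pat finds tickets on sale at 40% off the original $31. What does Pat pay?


Calculate the discount amount:
40% of $31 = $12.40
Subtract from original:
$31 - $12.40 = $18.60

$18.60


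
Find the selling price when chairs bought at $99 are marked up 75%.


Calculate the markup amount:
75% of $99 = $74.25
Add to cost:
$99 + $74.25 = $173.25

$173.25


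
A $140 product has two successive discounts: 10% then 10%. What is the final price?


First discount:
10% of $140 = $14
Price after first discount:
$140 - $14 = $126
Second discount:
10% of $126 = $12.60
Final price:
$126 - $12.60 = $113.40

$113.40


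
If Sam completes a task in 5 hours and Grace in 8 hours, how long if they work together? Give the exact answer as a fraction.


Sam's rate: 1/5 of the job per hour
Grace's rate: 1/8 of the job per hour
Combined rate: 1/5 + 1/8 = 13/40 per hour
Time = 1 / (13/40) = 40/13 hours (≈ 3.08 hours)

40/13 hours


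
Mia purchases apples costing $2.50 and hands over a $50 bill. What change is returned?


Start with the amount paid:
$50
Subtract the price:
$50 - $2.50 = $47.50

$47.50


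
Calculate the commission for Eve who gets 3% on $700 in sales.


Convert rate to decimal:
3% = 0.03
Multiply by sales:
$700 x 0.03 = $21

$21


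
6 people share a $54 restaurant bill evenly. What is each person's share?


Total bill: $54
Number of people: 6
Each pays: $54 / 6 = $9

$9


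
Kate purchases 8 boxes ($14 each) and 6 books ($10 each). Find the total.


Cost of boxes:
8 x $14 = $112
Cost of books:
6 x $10 = $60
Add both:
$112 + $60 = $172

$172


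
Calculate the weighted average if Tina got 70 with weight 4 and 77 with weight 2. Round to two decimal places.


Weighted sum:
4 x 70 + 2 x 77 = 434
Total weight:
4 + 2 = 6
Weighted average:
434 / 6 = 72.3333... ≈ 72.33

72.33


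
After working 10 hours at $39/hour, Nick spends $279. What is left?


Calculate earnings:
10 x $39 = $390
Subtract spending:
$390 - $279 = $111

$111


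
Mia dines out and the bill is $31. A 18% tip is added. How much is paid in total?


Calculate the tip:
18% of $31 = $5.58
Add tip to meal cost:
$31 + $5.58 = $36.58

$36.58


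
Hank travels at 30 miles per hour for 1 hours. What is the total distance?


Use the formula: distance = speed x time
Speed = 30 mph, Time = 1 hours
30 x 1 = 30 miles

30 miles


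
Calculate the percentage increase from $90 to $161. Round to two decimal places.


Find the absolute change:
|161 - 90| = 71
Divide by original and multiply by 100:
71 / 90 x 100 = 78.8888...% ≈ 78.89%

78.89%


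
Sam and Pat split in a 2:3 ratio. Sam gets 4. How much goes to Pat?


Find the multiplier:
4 / 2 = 2
Apply to Pat's share:
3 x 2 = 6

6


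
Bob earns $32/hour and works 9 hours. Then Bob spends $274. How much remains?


Calculate earnings:
9 x $32 = $288
Subtract spending:
$288 - $274 = $14

$14


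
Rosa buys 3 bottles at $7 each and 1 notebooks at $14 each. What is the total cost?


Cost of bottles:
3 x $7 = $21
Cost of notebooks:
1 x $14 = $14
Add both:
$21 + $14 = $35

$35


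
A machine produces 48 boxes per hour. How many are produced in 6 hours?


Production rate: 48 boxes per hour
Time: 6 hours
Total: 48 x 6 = 288 boxes

288 boxes


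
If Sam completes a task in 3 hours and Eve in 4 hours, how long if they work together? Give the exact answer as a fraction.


Sam's rate: 1/3 of the job per hour
Eve's rate: 1/4 of the job per hour
Combined rate: 1/3 + 1/4 = 7/12 per hour
Time = 1 / (7/12) = 12/7 hours (≈ 1.71 hours)

12/7 hours


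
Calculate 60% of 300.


Convert percentage to decimal:
60% = 0.6
Multiply:
300 x 0.6 = 180

180


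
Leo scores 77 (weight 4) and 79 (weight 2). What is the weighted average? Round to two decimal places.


Weighted sum:
4 x 77 + 2 x 79 = 466
Total weight:
4 + 2 = 6
Weighted average:
466 / 6 = 77.6666... ≈ 77.67

77.67


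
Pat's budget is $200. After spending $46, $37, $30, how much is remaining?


Add up expenses:
$46 + $37 + $30 = $113
Subtract from budget:
$200 - $113 = $87

$87


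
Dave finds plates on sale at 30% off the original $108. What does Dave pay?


Calculate the discount amount:
30% of $108 = $32.40
Subtract from original:
$108 - $32.40 = $75.60

$75.60


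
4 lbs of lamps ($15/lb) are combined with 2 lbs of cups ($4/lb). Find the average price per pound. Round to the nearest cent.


Cost of lamps:
4 x $15 = $60
Cost of cups:
2 x $4 = $8
Total cost: $60 + $8 = $68
Total weight: 6 lbs
Average: $68 / 6 = $11.3333... ≈ $11.33/lb

$11.33/lb


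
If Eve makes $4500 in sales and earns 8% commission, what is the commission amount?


Convert rate to decimal:
8% = 0.08
Multiply by sales:
$4500 x 0.08 = $360

$360


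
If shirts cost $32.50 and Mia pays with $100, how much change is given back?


Start with the amount paid:
$100
Subtract the price:
$100 - $32.50 = $67.50

$67.50


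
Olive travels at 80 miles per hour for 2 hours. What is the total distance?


Use the formula: distance = speed x time
Speed = 80 mph, Time = 2 hours
80 x 2 = 160 miles

160 miles


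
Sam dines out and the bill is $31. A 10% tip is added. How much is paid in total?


Calculate the tip:
10% of $31 = $3.10
Add tip to meal cost:
$31 + $3.10 = $34.10

$34.10


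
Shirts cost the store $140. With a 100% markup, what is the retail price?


Calculate the markup amount:
100% of $140 = $140
Add to cost:
$140 + $140 = $280

$280


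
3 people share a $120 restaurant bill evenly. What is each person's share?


Total bill: $120
Number of people: 3
Each pays: $120 / 3 = $40

$40


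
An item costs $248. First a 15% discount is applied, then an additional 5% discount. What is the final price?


First discount:
15% of $248 = $37.20
Price after first discount:
$248 - $37.20 = $210.80
Second discount:
5% of $210.80 = $10.54
Final price:
$210.80 - $10.54 = $200.26

$200.26


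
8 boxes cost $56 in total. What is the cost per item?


Total cost: $56
Number of items: 8
Unit price: $56 / 8 = $7

$7


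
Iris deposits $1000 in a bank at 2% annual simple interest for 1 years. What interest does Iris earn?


Use the formula I = P x R x T / 100
P x R x T = 1000 x 2 x 1 = 2000
I = 2000 / 100 = $20

$20


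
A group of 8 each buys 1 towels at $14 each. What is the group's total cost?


Cost per person:
1 x $14 = $14
Group total:
8 x $14 = $112

$112


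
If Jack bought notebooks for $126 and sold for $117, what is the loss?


Selling price = $117
Cost price = $126
Loss = cost price - selling price:
Loss = $126 - $117 = $9

$9


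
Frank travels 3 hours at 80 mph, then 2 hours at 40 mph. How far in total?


Leg 1 distance:
80 x 3 = 240 miles
Leg 2 distance:
40 x 2 = 80 miles
Total distance:
240 + 80 = 320 miles

320 miles


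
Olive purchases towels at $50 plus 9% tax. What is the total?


Calculate the tax:
9% of $50 = $4.50
Add tax to price:
$50 + $4.50 = $54.50

$54.50


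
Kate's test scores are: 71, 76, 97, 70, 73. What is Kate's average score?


Add the scores:
71 + 76 + 97 + 70 + 73 = 387
Divide by the number of tests:
387 / 5 = 77.4

77.4


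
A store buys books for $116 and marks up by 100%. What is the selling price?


Calculate the markup amount:
100% of $116 = $116
Add to cost:
$116 + $116 = $232

$232


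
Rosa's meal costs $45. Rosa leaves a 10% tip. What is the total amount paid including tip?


Calculate the tip:
10% of $45 = $4.50
Add tip to meal cost:
$45 + $4.50 = $49.50

$49.50


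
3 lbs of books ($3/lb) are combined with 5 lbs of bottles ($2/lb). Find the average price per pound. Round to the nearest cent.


Cost of books:
3 x $3 = $9
Cost of bottles:
5 x $2 = $10
Total cost: $9 + $10 = $19
Total weight: 8 lbs
Average: $19 / 8 = $2.375 ≈ $2.38/lb

$2.38/lb


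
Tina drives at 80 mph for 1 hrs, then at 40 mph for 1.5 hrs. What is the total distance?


Leg 1 distance:
80 x 1 = 80 miles
Leg 2 distance:
40 x 1.5 = 60 miles
Total distance:
80 + 60 = 140 miles

140 miles


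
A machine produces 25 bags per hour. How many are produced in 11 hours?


Production rate: 25 bags per hour
Time: 11 hours
Total: 25 x 11 = 275 bags

275 bags


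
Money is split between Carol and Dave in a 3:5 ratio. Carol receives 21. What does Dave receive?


Find the multiplier:
21 / 3 = 7
Apply to Dave's share:
5 x 7 = 35

35


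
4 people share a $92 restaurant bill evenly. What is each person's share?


Total bill: $92
Number of people: 4
Each pays: $92 / 4 = $23

$23


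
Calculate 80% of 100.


Convert percentage to decimal:
80% = 0.8
Multiply:
100 x 0.8 = 80

80


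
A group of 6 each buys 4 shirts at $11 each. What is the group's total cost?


Cost per person:
4 x $11 = $44
Group total:
6 x $44 = $264

$264


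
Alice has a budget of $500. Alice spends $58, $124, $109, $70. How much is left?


Add up expenses:
$58 + $124 + $109 + $70 = $361
Subtract from budget:
$500 - $361 = $139

$139


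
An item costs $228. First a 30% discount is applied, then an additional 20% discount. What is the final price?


First discount:
30% of $228 = $68.40
Price after first discount:
$228 - $68.40 = $159.60
Second discount:
20% of $159.60 = $31.92
Final price:
$159.60 - $31.92 = $127.68

$127.68


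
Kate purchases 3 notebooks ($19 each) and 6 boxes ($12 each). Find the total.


Cost of notebooks:
3 x $19 = $57
Cost of boxes:
6 x $12 = $72
Add both:
$57 + $72 = $129

$129


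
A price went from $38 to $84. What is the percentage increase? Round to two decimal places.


Find the absolute change:
|84 - 38| = 46
Divide by original and multiply by 100:
46 / 38 x 100 = 121.0526...% ≈ 121.05%

121.05%


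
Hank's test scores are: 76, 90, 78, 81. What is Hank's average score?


Add the scores:
76 + 90 + 78 + 81 = 325
Divide by the number of tests:
325 / 4 = 81.25

81.25


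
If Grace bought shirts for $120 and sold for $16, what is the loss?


Selling price = $16
Cost price = $120
Loss = cost price - selling price:
Loss = $120 - $16 = $104

$104


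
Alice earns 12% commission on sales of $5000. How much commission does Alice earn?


Convert rate to decimal:
12% = 0.12
Multiply by sales:
$5000 x 0.12 = $600

$600


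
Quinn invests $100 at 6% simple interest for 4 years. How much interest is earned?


Use the formula I = P x R x T / 100
P x R x T = 100 x 6 x 4 = 2400
I = 2400 / 100 = $24

$24


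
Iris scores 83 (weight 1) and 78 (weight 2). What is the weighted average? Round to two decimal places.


Weighted sum:
1 x 83 + 2 x 78 = 239
Total weight:
1 + 2 = 3
Weighted average:
239 / 3 = 79.6666... ≈ 79.67

79.67


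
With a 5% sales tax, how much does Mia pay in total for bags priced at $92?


Calculate the tax:
5% of $92 = $4.60
Add tax to price:
$92 + $4.60 = $96.60

$96.60


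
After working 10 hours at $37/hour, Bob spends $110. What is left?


Calculate earnings:
10 x $37 = $370
Subtract spending:
$370 - $110 = $260

$260


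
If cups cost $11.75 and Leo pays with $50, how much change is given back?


Start with the amount paid:
$50
Subtract the price:
$50 - $11.75 = $38.25

$38.25


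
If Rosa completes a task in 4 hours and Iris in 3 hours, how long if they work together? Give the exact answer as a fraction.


Rosa's rate: 1/4 of the job per hour
Iris's rate: 1/3 of the job per hour
Combined rate: 1/4 + 1/3 = 7/12 per hour
Time = 1 / (7/12) = 12/7 hours (≈ 1.71 hours)

12/7 hours


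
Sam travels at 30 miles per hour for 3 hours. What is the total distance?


Use the formula: distance = speed x time
Speed = 30 mph, Time = 3 hours
30 x 3 = 90 miles

90 miles


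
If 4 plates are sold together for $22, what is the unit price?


Total cost: $22
Number of items: 4
Unit price: $22 / 4 = $5.50

$5.50


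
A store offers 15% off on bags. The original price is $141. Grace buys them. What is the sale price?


Calculate the discount amount:
15% of $141 = $21.15
Subtract from original:
$141 - $21.15 = $119.85

$119.85


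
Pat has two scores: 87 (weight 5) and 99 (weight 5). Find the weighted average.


Weighted sum:
5 x 87 + 5 x 99 = 930
Total weight:
5 + 5 = 10
Weighted average:
930 / 10 = 93

93


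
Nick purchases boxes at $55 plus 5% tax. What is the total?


Calculate the tax:
5% of $55 = $2.75
Add tax to price:
$55 + $2.75 = $57.75

$57.75


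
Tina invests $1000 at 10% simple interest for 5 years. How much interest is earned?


Use the formula I = P x R x T / 100
P x R x T = 1000 x 10 x 5 = 50000
I = 50000 / 100 = $500

$500


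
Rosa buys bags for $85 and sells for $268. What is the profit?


Selling price = $268
Cost price = $85
Profit = selling price - cost price:
Profit = $268 - $85 = $183

$183


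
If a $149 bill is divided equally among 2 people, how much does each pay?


Total bill: $149
Number of people: 2
Each pays: $149 / 2 = $74.50

$74.50


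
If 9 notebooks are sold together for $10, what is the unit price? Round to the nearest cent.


Total cost: $10
Number of items: 9
Unit price: $10 / 9 = $1.1111... ≈ $1.11

$1.11


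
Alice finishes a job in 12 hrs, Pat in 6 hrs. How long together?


Alice's rate: 1/12 of the job per hour
Pat's rate: 1/6 of the job per hour
Combined rate: 1/12 + 1/6 = 1/4 per hour
Time = 1 / (1/4) = 4 hours

4 hours


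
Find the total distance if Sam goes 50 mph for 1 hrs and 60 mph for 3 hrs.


Leg 1 distance:
50 x 1 = 50 miles
Leg 2 distance:
60 x 3 = 180 miles
Total distance:
50 + 180 = 230 miles

230 miles


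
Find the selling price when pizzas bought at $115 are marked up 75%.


Calculate the markup amount:
75% of $115 = $86.25
Add to cost:
$115 + $86.25 = $201.25

$201.25


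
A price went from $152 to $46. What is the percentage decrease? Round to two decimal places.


Find the absolute change:
|46 - 152| = 106
Divide by original and multiply by 100:
106 / 152 x 100 = 69.7368...% ≈ 69.74%

69.74%


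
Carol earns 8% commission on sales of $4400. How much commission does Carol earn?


Convert rate to decimal:
8% = 0.08
Multiply by sales:
$4400 x 0.08 = $352

$352


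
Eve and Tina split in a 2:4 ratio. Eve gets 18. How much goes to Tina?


Find the multiplier:
18 / 2 = 9
Apply to Tina's share:
4 x 9 = 36

36


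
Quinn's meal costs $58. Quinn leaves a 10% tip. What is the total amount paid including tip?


Calculate the tip:
10% of $58 = $5.80
Add tip to meal cost:
$58 + $5.80 = $63.80

$63.80


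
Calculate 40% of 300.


Convert percentage to decimal:
40% = 0.4
Multiply:
300 x 0.4 = 120

120


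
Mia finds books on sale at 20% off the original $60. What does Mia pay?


Calculate the discount amount:
20% of $60 = $12
Subtract from original:
$60 - $12 = $48

$48


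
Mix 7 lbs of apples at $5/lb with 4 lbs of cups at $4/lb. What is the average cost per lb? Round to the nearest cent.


Cost of apples:
7 x $5 = $35
Cost of cups:
4 x $4 = $16
Total cost: $35 + $16 = $51
Total weight: 11 lbs
Average: $51 / 11 = $4.6363... ≈ $4.64/lb

$4.64/lb


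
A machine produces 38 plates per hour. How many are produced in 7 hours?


Production rate: 38 plates per hour
Time: 7 hours
Total: 38 x 7 = 266 plates

266 plates


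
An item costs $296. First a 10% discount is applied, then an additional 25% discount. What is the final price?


First discount:
10% of $296 = $29.60
Price after first discount:
$296 - $29.60 = $266.40
Second discount:
25% of $266.40 = $66.60
Final price:
$266.40 - $66.60 = $199.80

$199.80


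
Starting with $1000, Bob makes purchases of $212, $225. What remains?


Add up expenses:
$212 + $225 = $437
Subtract from budget:
$1000 - $437 = $563

$563


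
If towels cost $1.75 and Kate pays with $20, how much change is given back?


Start with the amount paid:
$20
Subtract the price:
$20 - $1.75 = $18.25

$18.25


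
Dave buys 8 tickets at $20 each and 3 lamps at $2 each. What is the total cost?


Cost of tickets:
8 x $20 = $160
Cost of lamps:
3 x $2 = $6
Add both:
$160 + $6 = $166

$166


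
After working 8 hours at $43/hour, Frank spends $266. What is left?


Calculate earnings:
8 x $43 = $344
Subtract spending:
$344 - $266 = $78

$78


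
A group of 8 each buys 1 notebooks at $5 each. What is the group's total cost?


Cost per person:
1 x $5 = $5
Group total:
8 x $5 = $40

$40


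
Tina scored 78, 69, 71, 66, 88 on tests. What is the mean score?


Add the scores:
78 + 69 + 71 + 66 + 88 = 372
Divide by the number of tests:
372 / 5 = 74.4

74.4


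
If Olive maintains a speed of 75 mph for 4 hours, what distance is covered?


Use the formula: distance = speed x time
Speed = 75 mph, Time = 4 hours
75 x 4 = 300 miles

300 miles


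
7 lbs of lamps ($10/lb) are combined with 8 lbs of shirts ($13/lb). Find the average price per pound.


Cost of lamps:
7 x $10 = $70
Cost of shirts:
8 x $13 = $104
Total cost: $70 + $104 = $174
Total weight: 15 lbs
Average: $174 / 15 = $11.60/lb

$11.60/lb


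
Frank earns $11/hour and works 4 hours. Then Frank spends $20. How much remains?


Calculate earnings:
4 x $11 = $44
Subtract spending:
$44 - $20 = $24

$24


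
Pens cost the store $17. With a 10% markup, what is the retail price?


Calculate the markup amount:
10% of $17 = $1.70
Add to cost:
$17 + $1.70 = $18.70

$18.70


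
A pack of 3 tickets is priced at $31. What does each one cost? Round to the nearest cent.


Total cost: $31
Number of items: 3
Unit price: $31 / 3 = $10.3333... ≈ $10.33

$10.33


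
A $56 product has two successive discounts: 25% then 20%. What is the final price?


First discount:
25% of $56 = $14
Price after first discount:
$56 - $14 = $42
Second discount:
20% of $42 = $8.40
Final price:
$42 - $8.40 = $33.60

$33.60


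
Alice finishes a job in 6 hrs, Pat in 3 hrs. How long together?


Alice's rate: 1/6 of the job per hour
Pat's rate: 1/3 of the job per hour
Combined rate: 1/6 + 1/3 = 1/2 per hour
Time = 1 / (1/2) = 2 hours

2 hours


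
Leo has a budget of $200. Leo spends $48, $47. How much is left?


Add up expenses:
$48 + $47 = $95
Subtract from budget:
$200 - $95 = $105

$105


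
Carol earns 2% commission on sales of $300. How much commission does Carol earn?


Convert rate to decimal:
2% = 0.02
Multiply by sales:
$300 x 0.02 = $6

$6


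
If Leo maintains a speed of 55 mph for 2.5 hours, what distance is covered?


Use the formula: distance = speed x time
Speed = 55 mph, Time = 2.5 hours
55 x 2.5 = 137.5 miles

137.5 miles


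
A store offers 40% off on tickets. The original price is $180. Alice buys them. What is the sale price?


Calculate the discount amount:
40% of $180 = $72
Subtract from original:
$180 - $72 = $108

$108


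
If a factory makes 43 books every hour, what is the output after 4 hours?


Production rate: 43 books per hour
Time: 4 hours
Total: 43 x 4 = 172 books

172 books


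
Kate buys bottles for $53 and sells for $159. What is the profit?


Selling price = $159
Cost price = $53
Profit = selling price - cost price:
Profit = $159 - $53 = $106

$106


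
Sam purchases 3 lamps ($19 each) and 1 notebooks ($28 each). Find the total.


Cost of lamps:
3 x $19 = $57
Cost of notebooks:
1 x $28 = $28
Add both:
$57 + $28 = $85

$85


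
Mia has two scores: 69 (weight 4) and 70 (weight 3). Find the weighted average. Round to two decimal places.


Weighted sum:
4 x 69 + 3 x 70 = 486
Total weight:
4 + 3 = 7
Weighted average:
486 / 7 = 69.4285... ≈ 69.43

69.43


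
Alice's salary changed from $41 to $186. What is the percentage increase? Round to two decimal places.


Find the absolute change:
|186 - 41| = 145
Divide by original and multiply by 100:
145 / 41 x 100 = 353.6585...% ≈ 353.66%

353.66%


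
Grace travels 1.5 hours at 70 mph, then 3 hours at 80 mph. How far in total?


Leg 1 distance:
70 x 1.5 = 105 miles
Leg 2 distance:
80 x 3 = 240 miles
Total distance:
105 + 240 = 345 miles

345 miles


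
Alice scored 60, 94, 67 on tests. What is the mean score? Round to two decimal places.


Add the scores:
60 + 94 + 67 = 221
Divide by the number of tests:
221 / 3 = 73.6666... ≈ 73.67

73.67
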